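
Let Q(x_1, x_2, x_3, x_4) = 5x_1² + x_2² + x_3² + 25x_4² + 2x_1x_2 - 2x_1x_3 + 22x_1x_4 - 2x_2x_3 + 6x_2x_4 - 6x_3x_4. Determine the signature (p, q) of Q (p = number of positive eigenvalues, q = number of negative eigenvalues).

(2, 0)

The associated matrix is A = [[5, 1, -1, 11], [1, 1, -1, 3], [-1, -1, 1, -3], [11, 3, -3, 25]].
Applying the same elementary operations to the rows and columns of A produces a congruent diagonal matrix with entries 5, 4/5, 0, 0.
So there are 2 positive, 2 zero pivots.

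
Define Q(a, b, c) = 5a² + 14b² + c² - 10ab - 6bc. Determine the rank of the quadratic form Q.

2

The symmetric matrix is A = [[5, -5, 0], [-5, 14, -3], [0, -3, 1]].
Row-reducing A symmetrically gives the diagonal entries 5, 9, 0.
So there are 2 positive, 1 zero pivots.
The rank is the number of nonzero pivots: 2.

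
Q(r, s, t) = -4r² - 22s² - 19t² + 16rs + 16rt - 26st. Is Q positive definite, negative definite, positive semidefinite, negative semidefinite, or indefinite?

negative definite

The symmetric matrix of Q is A = [[-4, 8, 8], [8, -22, -13], [8, -13, -19]].
Leading principal minors: Δ_1 = -4, Δ_2 = 24, Δ_3 = -36.
The signs alternate starting with Δ_1 < 0, so by Sylvester's criterion Q is negative definite.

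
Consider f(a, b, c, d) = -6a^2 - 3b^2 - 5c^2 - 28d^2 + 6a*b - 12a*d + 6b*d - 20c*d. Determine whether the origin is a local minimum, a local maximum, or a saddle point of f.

local maximum

The Hessian at the origin is H = [[-12, 6, 0, -12], [6, -6, 0, 6], [0, 0, -10, -20], [-12, 6, -20, -56]].
Applying the same elementary operations to the rows and columns of H produces a congruent diagonal matrix with entries -12, -3, -10, -4.
So there are 4 negative pivots.
H is negative definite, so the origin is a strict local maximum.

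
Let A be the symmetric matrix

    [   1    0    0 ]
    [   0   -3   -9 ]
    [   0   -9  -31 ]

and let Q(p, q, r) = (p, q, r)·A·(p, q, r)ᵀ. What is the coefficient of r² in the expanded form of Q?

The coefficient of r² is the diagonal entry A[3,3] = -31.

-31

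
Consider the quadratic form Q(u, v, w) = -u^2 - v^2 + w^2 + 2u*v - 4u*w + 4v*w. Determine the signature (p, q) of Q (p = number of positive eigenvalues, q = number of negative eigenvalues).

Write A = [[-1, 1, -2], [1, -1, 2], [-2, 2, 1]].
Applying the same elementary operations to the rows and columns of A produces a congruent diagonal matrix with entries -1, 0, 5.
That gives 1 positive, 1 negative, 1 zero pivots.

(1, 1)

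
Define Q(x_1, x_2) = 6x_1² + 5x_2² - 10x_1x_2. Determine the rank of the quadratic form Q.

Write A = [[6, -5], [-5, 5]].
Row-reducing A symmetrically gives the diagonal entries 6, 5/6.
That gives 2 positive pivots.
The rank is the number of nonzero pivots: 2.

2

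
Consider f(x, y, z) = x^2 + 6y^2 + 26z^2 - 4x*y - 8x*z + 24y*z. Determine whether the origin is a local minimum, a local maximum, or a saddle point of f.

local minimum

The Hessian at the origin is H = [[2, -4, -8], [-4, 12, 24], [-8, 24, 52]].
Applying the same elementary operations to the rows and columns of H produces a congruent diagonal matrix with entries 2, 4, 4.
That gives 3 positive pivots.
H is positive definite, so the origin is a strict local minimum.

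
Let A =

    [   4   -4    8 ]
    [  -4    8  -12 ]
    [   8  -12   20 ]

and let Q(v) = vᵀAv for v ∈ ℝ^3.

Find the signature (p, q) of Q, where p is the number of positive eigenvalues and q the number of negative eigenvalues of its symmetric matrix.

(2, 0)

Congruent diagonalization of A (simultaneous row and column reduction) yields pivots 4, 4, 0.
That gives 2 positive, 1 zero pivots.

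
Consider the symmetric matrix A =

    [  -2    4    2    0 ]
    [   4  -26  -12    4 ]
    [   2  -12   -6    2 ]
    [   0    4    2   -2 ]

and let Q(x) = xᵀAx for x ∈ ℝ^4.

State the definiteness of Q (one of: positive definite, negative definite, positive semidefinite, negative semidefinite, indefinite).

Row-reducing A symmetrically gives the diagonal entries -2, -18, -4/9, -1.
That gives 4 negative pivots.
Hence Q is negative definite.

negative definite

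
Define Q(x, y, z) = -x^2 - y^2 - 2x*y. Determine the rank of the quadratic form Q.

1

The associated matrix is A = [[-1, -1, 0], [-1, -1, 0], [0, 0, 0]].
Congruent diagonalization of A (simultaneous row and column reduction) yields pivots -1, 0, 0.
That gives 1 negative, 2 zero pivots.
The rank is the number of nonzero pivots: 1.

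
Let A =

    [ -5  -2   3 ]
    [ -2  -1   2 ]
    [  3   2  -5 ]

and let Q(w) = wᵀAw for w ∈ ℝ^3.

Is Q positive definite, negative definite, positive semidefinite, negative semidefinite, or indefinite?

negative semidefinite

Congruent diagonalization of A (simultaneous row and column reduction) yields pivots -5, -1/5, 0.
Counting signs: 2 negative, 1 zero.
Hence Q is negative semidefinite.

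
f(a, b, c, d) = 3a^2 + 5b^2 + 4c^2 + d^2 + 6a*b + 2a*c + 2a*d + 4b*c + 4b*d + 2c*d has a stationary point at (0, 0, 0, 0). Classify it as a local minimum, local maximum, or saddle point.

local minimum

The Hessian at the origin is H = [[6, 6, 2, 2], [6, 10, 4, 4], [2, 4, 8, 2], [2, 4, 2, 2]].
An LDLᵀ factorisation of H has diagonal entries 6, 4, 19/3, 6/19.
That gives 4 positive pivots.
H is positive definite, so the origin is a strict local minimum.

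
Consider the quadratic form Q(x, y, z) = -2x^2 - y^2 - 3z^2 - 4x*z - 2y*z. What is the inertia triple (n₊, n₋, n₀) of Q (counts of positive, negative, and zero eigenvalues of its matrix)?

(0, 2, 1)

The associated matrix is A = [[-2, 0, -2], [0, -1, -1], [-2, -1, -3]].
Row-reducing A symmetrically gives the diagonal entries -2, -1, 0.
So there are 2 negative, 1 zero pivots.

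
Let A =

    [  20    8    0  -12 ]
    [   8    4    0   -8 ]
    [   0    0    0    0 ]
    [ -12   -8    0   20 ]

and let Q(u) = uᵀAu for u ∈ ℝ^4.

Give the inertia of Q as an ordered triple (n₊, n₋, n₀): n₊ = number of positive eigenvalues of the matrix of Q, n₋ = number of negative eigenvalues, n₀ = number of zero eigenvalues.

(2, 0, 2)

Row-reducing A symmetrically gives the diagonal entries 20, 4/5, 0, 0.
So there are 2 positive, 2 zero pivots.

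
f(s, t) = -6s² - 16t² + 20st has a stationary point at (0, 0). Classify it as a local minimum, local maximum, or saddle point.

saddle point

The Hessian at the origin is H = [[-12, 20], [20, -32]].
det H = -12·-32 − (20)² = -16 < 0, so H is indefinite.
Therefore the origin is a saddle point.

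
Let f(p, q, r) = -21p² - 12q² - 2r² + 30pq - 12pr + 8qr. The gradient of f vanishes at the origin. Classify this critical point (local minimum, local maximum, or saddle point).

The Hessian at the origin is H = [[-42, 30, -12], [30, -24, 8], [-12, 8, -4]].
Row-reducing H symmetrically gives the diagonal entries -42, -18/7, -4/9.
So there are 3 negative pivots.
H is negative definite, so the origin is a strict local maximum.

local maximum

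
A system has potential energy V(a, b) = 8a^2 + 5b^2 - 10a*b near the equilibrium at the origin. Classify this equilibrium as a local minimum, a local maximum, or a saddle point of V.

The Hessian at the origin is H = [[16, -10], [-10, 10]].
det H = 16·10 − (-10)² = 60 > 0 and H[1,1] = 16 > 0, so H is positive definite.
Therefore the origin is a local minimum.

local minimum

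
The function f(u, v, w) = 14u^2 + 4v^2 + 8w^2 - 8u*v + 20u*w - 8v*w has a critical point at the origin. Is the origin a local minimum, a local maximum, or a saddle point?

local minimum

The Hessian at the origin is H = [[28, -8, 20], [-8, 8, -8], [20, -8, 16]].
Row-reducing H symmetrically gives the diagonal entries 28, 40/7, 4/5.
That gives 3 positive pivots.
H is positive definite, so the origin is a strict local minimum.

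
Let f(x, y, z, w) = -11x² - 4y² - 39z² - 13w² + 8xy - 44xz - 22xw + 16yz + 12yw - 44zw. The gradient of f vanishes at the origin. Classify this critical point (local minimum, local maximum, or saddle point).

The Hessian at the origin is H = [[-22, 8, -44, -22], [8, -8, 16, 12], [-44, 16, -78, -44], [-22, 12, -44, -26]].
An LDLᵀ factorisation of H has diagonal entries -22, -56/11, 10, -6/7.
Counting signs: 1 positive, 3 negative.
H is indefinite, so the origin is a saddle point.

saddle point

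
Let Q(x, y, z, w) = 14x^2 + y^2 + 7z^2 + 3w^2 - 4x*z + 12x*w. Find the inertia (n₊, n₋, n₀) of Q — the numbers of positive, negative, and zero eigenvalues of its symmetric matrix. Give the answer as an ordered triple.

Write A = [[14, 0, -2, 6], [0, 1, 0, 0], [-2, 0, 7, 0], [6, 0, 0, 3]].
Symmetric row and column elimination reduces A to a congruent diagonal form with pivots 14, 1, 47/7, 15/47.
Counting signs: 4 positive.

(4, 0, 0)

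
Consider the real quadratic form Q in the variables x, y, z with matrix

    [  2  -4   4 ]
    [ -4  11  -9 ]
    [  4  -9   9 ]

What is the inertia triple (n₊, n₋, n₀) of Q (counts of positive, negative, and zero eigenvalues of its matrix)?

(3, 0, 0)

Applying the same elementary operations to the rows and columns of A produces a congruent diagonal matrix with entries 2, 3, 2/3.
So there are 3 positive pivots.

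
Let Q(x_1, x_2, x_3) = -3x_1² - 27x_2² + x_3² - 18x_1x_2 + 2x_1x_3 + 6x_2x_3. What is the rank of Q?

The symmetric matrix is A = [[-3, -9, 1], [-9, -27, 3], [1, 3, 1]].
Row-reducing A symmetrically gives the diagonal entries -3, 0, 4/3.
That gives 1 positive, 1 negative, 1 zero pivots.
The rank is the number of nonzero pivots: 2.

2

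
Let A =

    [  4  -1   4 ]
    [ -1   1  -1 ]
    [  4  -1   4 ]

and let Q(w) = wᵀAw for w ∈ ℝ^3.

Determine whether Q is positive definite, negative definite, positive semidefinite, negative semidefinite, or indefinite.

positive semidefinite

Symmetric row and column elimination reduces A to a congruent diagonal form with pivots 4, 3/4, 0.
Counting signs: 2 positive, 1 zero.
Hence Q is positive semidefinite.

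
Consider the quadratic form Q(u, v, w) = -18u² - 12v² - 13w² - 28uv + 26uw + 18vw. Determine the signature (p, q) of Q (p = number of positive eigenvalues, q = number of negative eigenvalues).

(0, 3)

The associated matrix is A = [[-18, -14, 13], [-14, -12, 9], [13, 9, -13]].
Applying the same elementary operations to the rows and columns of A produces a congruent diagonal matrix with entries -18, -10/9, -5/2.
Counting signs: 3 negative.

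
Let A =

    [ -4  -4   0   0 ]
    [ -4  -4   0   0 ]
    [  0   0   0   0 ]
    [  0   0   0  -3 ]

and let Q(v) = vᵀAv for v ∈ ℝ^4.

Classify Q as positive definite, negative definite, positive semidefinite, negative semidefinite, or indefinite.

Congruent diagonalization of A (simultaneous row and column reduction) yields pivots -4, 0, 0, -3.
So there are 2 negative, 2 zero pivots.
Hence Q is negative semidefinite.

negative semidefinite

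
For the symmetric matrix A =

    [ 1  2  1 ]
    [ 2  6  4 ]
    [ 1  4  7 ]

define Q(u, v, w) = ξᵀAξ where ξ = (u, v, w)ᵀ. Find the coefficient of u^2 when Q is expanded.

1

The coefficient of u^2 is the diagonal entry A[1,1] = 1.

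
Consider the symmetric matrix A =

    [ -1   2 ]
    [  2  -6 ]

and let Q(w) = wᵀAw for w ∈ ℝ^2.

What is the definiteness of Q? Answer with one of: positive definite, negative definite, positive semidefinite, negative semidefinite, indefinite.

negative definite

Applying the same elementary operations to the rows and columns of A produces a congruent diagonal matrix with entries -1, -2.
So there are 2 negative pivots.
Hence Q is negative definite.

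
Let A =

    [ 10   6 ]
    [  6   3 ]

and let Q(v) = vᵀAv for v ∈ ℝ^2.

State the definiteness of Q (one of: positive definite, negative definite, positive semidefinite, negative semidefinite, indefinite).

indefinite

For the 2×2 matrix [[10, 6], [6, 3]]: det = 10·3 − (6)² = -6, trace = 13.
det < 0 so the eigenvalues have opposite signs; the form is indefinite.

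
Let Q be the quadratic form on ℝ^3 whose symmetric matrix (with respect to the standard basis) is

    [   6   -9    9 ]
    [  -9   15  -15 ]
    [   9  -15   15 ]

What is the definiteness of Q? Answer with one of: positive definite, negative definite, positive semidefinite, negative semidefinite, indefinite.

Symmetric row and column elimination reduces A to a congruent diagonal form with pivots 6, 3/2, 0.
Counting signs: 2 positive, 1 zero.
Hence Q is positive semidefinite.

positive semidefinite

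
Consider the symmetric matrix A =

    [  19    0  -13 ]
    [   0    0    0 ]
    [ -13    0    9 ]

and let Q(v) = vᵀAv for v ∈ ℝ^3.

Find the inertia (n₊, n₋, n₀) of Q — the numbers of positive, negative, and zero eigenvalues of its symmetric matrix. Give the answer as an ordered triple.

Applying the same elementary operations to the rows and columns of A produces a congruent diagonal matrix with entries 19, 0, 2/19.
Counting signs: 2 positive, 1 zero.

(2, 0, 1)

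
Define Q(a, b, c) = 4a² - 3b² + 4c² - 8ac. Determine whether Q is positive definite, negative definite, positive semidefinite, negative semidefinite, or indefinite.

indefinite

The symmetric matrix is A = [[4, 0, -4], [0, -3, 0], [-4, 0, 4]].
Row-reducing A symmetrically gives the diagonal entries 4, -3, 0.
That gives 1 positive, 1 negative, 1 zero pivots.
Hence Q is indefinite.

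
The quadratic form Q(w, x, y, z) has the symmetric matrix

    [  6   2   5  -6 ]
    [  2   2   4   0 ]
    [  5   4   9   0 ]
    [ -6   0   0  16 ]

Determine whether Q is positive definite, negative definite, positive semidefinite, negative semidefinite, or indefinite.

Leading principal minors: Δ_1 = 6, Δ_2 = 8, Δ_3 = 6, Δ_4 = 24.
All leading principal minors are positive, so by Sylvester's criterion Q is positive definite.

positive definite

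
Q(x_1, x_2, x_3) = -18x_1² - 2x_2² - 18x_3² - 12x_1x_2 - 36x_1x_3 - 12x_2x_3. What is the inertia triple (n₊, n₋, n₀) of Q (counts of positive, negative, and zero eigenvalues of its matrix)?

Write A = [[-18, -6, -18], [-6, -2, -6], [-18, -6, -18]].
Applying the same elementary operations to the rows and columns of A produces a congruent diagonal matrix with entries -18, 0, 0.
That gives 1 negative, 2 zero pivots.

(0, 1, 2)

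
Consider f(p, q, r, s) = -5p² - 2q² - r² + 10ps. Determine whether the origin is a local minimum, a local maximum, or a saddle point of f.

The Hessian at the origin is H = [[-10, 0, 0, 10], [0, -4, 0, 0], [0, 0, -2, 0], [10, 0, 0, 0]].
Congruent diagonalization of H (simultaneous row and column reduction) yields pivots -10, -4, -2, 10.
Counting signs: 1 positive, 3 negative.
H is indefinite, so the origin is a saddle point.

saddle point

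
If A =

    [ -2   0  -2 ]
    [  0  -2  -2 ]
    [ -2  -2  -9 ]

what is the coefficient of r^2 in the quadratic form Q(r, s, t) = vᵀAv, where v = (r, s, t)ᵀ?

The coefficient of r^2 is the diagonal entry A[1,1] = -2.

-2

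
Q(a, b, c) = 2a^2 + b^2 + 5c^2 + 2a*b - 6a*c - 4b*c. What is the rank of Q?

The symmetric matrix is A = [[2, 1, -3], [1, 1, -2], [-3, -2, 5]].
Applying the same elementary operations to the rows and columns of A produces a congruent diagonal matrix with entries 2, 1/2, 0.
That gives 2 positive, 1 zero pivots.
The rank is the number of nonzero pivots: 2.

2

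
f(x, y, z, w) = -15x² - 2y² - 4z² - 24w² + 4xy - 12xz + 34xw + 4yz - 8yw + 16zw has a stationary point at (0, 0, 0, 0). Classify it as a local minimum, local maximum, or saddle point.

The Hessian at the origin is H = [[-30, 4, -12, 34], [4, -4, 4, -8], [-12, 4, -8, 16], [34, -8, 16, -48]].
Congruent diagonalization of H (simultaneous row and column reduction) yields pivots -30, -52/15, -20/13, -6.
That gives 4 negative pivots.
H is negative definite, so the origin is a strict local maximum.

local maximum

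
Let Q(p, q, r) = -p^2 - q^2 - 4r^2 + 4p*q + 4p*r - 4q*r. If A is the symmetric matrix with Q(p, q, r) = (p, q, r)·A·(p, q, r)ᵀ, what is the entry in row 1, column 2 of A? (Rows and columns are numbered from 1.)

2

The coefficient of p·q in Q is 4. For a symmetric A this equals A[1,2] + A[2,1] = 2·A[1,2].
So A[1,2] = 4/2 = 2.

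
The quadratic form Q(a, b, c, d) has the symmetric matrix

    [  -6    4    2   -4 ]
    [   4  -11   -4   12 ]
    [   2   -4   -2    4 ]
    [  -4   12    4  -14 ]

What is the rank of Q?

4

Symmetric row and column elimination reduces A to a congruent diagonal form with pivots -6, -25/3, -12/25, -2/3.
Counting signs: 4 negative.
The rank is the number of nonzero pivots: 4.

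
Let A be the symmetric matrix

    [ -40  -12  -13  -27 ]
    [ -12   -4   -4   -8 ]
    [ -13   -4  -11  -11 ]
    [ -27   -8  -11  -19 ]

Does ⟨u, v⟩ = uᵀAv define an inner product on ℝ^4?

Row-reducing A symmetrically gives the diagonal entries -40, -2/5, -27/4, 0.
That gives 3 negative, 1 zero pivots.
Hence Q is negative semidefinite.
⟨·,·⟩ is an inner product exactly when A is positive definite.

no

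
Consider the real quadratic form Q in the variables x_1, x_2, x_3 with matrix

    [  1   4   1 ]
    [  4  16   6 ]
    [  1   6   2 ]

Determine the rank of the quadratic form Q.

3

Row reduction of A gives 3 nonzero rows, so rank A = 3.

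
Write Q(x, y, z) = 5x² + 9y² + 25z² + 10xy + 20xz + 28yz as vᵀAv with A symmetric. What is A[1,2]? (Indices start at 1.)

5

The coefficient of x·y in Q is 10. For a symmetric A this equals A[1,2] + A[2,1] = 2·A[1,2].
So A[1,2] = 10/2 = 5.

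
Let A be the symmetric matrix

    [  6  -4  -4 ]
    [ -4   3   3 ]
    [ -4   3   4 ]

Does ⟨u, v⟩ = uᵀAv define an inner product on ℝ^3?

yes

Leading principal minors: Δ_1 = 6, Δ_2 = 2, Δ_3 = 2.
All leading principal minors are positive, so by Sylvester's criterion Q is positive definite.
⟨·,·⟩ is an inner product exactly when A is positive definite.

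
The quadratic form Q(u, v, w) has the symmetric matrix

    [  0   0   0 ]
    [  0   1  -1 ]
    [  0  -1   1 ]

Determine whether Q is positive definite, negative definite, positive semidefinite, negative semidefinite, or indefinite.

Congruent diagonalization of A (simultaneous row and column reduction) yields pivots 0, 1, 0.
Counting signs: 1 positive, 2 zero.
Hence Q is positive semidefinite.

positive semidefinite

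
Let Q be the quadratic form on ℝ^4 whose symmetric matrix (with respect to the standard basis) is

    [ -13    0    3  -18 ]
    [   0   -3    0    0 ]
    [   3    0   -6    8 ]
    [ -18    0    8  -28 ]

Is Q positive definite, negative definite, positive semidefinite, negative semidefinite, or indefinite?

Leading principal minors: Δ_1 = -13, Δ_2 = 39, Δ_3 = -207, Δ_4 = 60.
The signs alternate starting with Δ_1 < 0, so by Sylvester's criterion Q is negative definite.

negative definite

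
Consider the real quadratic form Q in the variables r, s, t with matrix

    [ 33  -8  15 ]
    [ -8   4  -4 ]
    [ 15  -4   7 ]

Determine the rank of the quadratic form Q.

3

Congruent diagonalization of A (simultaneous row and column reduction) yields pivots 33, 68/33, 2/17.
So there are 3 positive pivots.
The rank is the number of nonzero pivots: 3.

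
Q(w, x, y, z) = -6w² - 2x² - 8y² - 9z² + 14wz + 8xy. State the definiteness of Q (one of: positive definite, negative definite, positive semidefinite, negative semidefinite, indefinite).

negative semidefinite

The associated matrix is A = [[-6, 0, 0, 7], [0, -2, 4, 0], [0, 4, -8, 0], [7, 0, 0, -9]].
Applying the same elementary operations to the rows and columns of A produces a congruent diagonal matrix with entries -6, -2, 0, -5/6.
So there are 3 negative, 1 zero pivots.
Hence Q is negative semidefinite.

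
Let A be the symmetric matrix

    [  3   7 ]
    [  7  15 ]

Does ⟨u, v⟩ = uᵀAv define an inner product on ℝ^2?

For the 2×2 matrix [[3, 7], [7, 15]]: det = 3·15 − (7)² = -4, trace = 18.
det < 0 so the eigenvalues have opposite signs; the form is indefinite.
⟨·,·⟩ is an inner product exactly when A is positive definite.

no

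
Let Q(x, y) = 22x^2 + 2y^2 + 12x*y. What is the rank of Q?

2

The associated matrix is A = [[22, 6], [6, 2]].
Congruent diagonalization of A (simultaneous row and column reduction) yields pivots 22, 4/11.
Counting signs: 2 positive.
The rank is the number of nonzero pivots: 2.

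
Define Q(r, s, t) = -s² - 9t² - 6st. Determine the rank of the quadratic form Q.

The associated matrix is A = [[0, 0, 0], [0, -1, -3], [0, -3, -9]].
Symmetric row and column elimination reduces A to a congruent diagonal form with pivots 0, -1, 0.
That gives 1 negative, 2 zero pivots.
The rank is the number of nonzero pivots: 1.

1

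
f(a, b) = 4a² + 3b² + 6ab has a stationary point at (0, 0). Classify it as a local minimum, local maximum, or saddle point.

local minimum

The Hessian at the origin is H = [[8, 6], [6, 6]].
det H = 8·6 − (6)² = 12 > 0 and H[1,1] = 8 > 0, so H is positive definite.
Therefore the origin is a local minimum.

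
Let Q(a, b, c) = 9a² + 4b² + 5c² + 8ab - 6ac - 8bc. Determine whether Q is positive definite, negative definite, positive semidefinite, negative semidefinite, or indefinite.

positive definite

The associated matrix is A = [[9, 4, -3], [4, 4, -4], [-3, -4, 5]].
Symmetric row and column elimination reduces A to a congruent diagonal form with pivots 9, 20/9, 4/5.
Counting signs: 3 positive.
Hence Q is positive definite.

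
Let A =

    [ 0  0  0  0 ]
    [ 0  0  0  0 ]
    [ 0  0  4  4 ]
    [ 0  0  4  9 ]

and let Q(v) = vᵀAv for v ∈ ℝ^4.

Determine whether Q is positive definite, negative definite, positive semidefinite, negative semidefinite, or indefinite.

positive semidefinite

Row-reducing A symmetrically gives the diagonal entries 0, 0, 4, 5.
Counting signs: 2 positive, 2 zero.
Hence Q is positive semidefinite.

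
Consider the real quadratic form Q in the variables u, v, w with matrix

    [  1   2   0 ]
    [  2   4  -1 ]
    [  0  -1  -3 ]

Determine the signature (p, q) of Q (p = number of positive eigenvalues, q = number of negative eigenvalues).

By Sylvester's law of inertia any congruent diagonalization of A has 2 positive, 1 negative and 0 zero entries.

(2, 1)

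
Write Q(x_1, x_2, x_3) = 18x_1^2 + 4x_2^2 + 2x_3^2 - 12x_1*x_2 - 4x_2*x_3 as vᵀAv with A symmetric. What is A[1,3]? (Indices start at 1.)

0

The coefficient of x_1·x_3 in Q is 0. For a symmetric A this equals A[1,3] + A[3,1] = 2·A[1,3].
So A[1,3] = 0/2 = 0.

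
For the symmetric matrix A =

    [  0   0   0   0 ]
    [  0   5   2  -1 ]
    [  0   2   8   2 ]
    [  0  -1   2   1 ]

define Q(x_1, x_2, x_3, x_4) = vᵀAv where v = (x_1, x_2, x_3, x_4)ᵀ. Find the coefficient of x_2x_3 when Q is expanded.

4

The coefficient of x_2x_3 is A[2,3] + A[3,2] = 2·2 = 4.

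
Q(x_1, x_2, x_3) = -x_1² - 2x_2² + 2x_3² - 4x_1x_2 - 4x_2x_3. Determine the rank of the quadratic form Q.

2

The associated matrix is A = [[-1, -2, 0], [-2, -2, -2], [0, -2, 2]].
Symmetric row and column elimination reduces A to a congruent diagonal form with pivots -1, 2, 0.
That gives 1 positive, 1 negative, 1 zero pivots.
The rank is the number of nonzero pivots: 2.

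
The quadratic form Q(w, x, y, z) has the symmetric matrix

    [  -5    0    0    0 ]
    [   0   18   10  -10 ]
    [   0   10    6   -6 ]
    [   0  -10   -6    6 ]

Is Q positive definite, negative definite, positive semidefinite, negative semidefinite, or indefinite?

Symmetric row and column elimination reduces A to a congruent diagonal form with pivots -5, 18, 4/9, 0.
Counting signs: 2 positive, 1 negative, 1 zero.
Hence Q is indefinite.

indefinite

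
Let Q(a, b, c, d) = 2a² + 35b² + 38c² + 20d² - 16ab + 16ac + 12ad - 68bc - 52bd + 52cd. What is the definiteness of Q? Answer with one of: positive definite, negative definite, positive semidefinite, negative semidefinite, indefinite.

positive definite

Write A = [[2, -8, 8, 6], [-8, 35, -34, -26], [8, -34, 38, 26], [6, -26, 26, 20]].
Symmetric row and column elimination reduces A to a congruent diagonal form with pivots 2, 3, 14/3, 4/7.
That gives 4 positive pivots.
Hence Q is positive definite.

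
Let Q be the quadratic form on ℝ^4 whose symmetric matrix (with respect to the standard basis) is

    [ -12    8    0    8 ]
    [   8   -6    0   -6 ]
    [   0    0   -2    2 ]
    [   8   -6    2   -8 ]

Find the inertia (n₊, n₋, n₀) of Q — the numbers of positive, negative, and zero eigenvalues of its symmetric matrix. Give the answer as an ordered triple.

(0, 3, 1)

Symmetric row and column elimination reduces A to a congruent diagonal form with pivots -12, -2/3, -2, 0.
Counting signs: 3 negative, 1 zero.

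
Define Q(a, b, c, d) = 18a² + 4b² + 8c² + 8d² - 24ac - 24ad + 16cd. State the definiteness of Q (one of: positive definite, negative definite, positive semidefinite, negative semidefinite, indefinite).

positive semidefinite

The symmetric matrix is A = [[18, 0, -12, -12], [0, 4, 0, 0], [-12, 0, 8, 8], [-12, 0, 8, 8]].
Congruent diagonalization of A (simultaneous row and column reduction) yields pivots 18, 4, 0, 0.
So there are 2 positive, 2 zero pivots.
Hence Q is positive semidefinite.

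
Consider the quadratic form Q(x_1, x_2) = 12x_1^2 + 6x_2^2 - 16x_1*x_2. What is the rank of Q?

The symmetric matrix is A = [[12, -8], [-8, 6]].
Congruent diagonalization of A (simultaneous row and column reduction) yields pivots 12, 2/3.
That gives 2 positive pivots.
The rank is the number of nonzero pivots: 2.

2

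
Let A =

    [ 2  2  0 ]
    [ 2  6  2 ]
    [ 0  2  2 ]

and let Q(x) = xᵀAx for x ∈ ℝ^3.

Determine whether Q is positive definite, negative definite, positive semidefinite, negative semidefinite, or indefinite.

Leading principal minors: Δ_1 = 2, Δ_2 = 8, Δ_3 = 8.
All leading principal minors are positive, so by Sylvester's criterion Q is positive definite.

positive definite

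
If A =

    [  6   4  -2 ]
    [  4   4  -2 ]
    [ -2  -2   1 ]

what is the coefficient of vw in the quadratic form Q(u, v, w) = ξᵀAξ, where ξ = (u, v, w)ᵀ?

The coefficient of vw is A[2,3] + A[3,2] = 2·(-2) = -4.

-4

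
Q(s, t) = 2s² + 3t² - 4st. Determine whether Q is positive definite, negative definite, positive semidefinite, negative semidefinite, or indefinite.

positive definite

The symmetric matrix of Q is A = [[2, -2], [-2, 3]].
Leading principal minors: Δ_1 = 2, Δ_2 = 2.
All leading principal minors are positive, so by Sylvester's criterion Q is positive definite.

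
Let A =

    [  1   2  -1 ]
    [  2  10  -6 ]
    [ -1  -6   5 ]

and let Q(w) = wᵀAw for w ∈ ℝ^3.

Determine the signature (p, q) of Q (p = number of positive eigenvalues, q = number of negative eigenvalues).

(3, 0)

Applying the same elementary operations to the rows and columns of A produces a congruent diagonal matrix with entries 1, 6, 4/3.
Counting signs: 3 positive.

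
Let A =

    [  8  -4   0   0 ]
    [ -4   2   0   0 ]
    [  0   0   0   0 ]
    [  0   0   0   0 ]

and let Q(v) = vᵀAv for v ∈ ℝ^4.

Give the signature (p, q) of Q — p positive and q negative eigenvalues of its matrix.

Congruent diagonalization of A (simultaneous row and column reduction) yields pivots 8, 0, 0, 0.
Counting signs: 1 positive, 3 zero.

(1, 0)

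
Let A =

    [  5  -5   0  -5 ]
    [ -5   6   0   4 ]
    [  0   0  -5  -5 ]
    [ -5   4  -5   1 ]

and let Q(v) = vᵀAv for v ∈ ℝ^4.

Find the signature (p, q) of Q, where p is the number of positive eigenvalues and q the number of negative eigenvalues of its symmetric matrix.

Row-reducing A symmetrically gives the diagonal entries 5, 1, -5, 0.
That gives 2 positive, 1 negative, 1 zero pivots.

(2, 1)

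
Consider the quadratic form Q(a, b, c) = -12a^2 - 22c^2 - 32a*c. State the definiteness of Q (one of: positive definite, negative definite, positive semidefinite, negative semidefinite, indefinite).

negative semidefinite

Write A = [[-12, 0, -16], [0, 0, 0], [-16, 0, -22]].
Row-reducing A symmetrically gives the diagonal entries -12, 0, -2/3.
So there are 2 negative, 1 zero pivots.
Hence Q is negative semidefinite.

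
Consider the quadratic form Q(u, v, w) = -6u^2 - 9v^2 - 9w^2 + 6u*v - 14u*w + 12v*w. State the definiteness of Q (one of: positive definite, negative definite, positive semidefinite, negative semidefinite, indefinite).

negative semidefinite

The associated matrix is A = [[-6, 3, -7], [3, -9, 6], [-7, 6, -9]].
Congruent diagonalization of A (simultaneous row and column reduction) yields pivots -6, -15/2, 0.
So there are 2 negative, 1 zero pivots.
Hence Q is negative semidefinite.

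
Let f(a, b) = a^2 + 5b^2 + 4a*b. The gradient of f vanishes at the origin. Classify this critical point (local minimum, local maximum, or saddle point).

The Hessian at the origin is H = [[2, 4], [4, 10]].
det H = 2·10 − (4)² = 4 > 0 and H[1,1] = 2 > 0, so H is positive definite.
Therefore the origin is a local minimum.

local minimum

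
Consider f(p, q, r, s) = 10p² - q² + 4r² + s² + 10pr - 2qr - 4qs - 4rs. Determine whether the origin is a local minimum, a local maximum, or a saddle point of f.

saddle point

The Hessian at the origin is H = [[20, 0, 10, 0], [0, -2, -2, -4], [10, -2, 8, -4], [0, -4, -4, 2]].
An LDLᵀ factorisation of H has diagonal entries 20, -2, 5, 10.
So there are 3 positive, 1 negative pivots.
H is indefinite, so the origin is a saddle point.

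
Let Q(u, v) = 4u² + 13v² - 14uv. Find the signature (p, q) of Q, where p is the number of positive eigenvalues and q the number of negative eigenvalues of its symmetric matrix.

The symmetric matrix is A = [[4, -7], [-7, 13]].
Applying the same elementary operations to the rows and columns of A produces a congruent diagonal matrix with entries 4, 3/4.
So there are 2 positive pivots.

(2, 0)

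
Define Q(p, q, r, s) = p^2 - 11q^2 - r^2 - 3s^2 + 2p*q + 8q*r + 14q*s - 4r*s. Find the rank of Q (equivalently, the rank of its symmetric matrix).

The symmetric matrix is A = [[1, 1, 0, 0], [1, -11, 4, 7], [0, 4, -1, -2], [0, 7, -2, -3]].
Applying the same elementary operations to the rows and columns of A produces a congruent diagonal matrix with entries 1, -12, 1/3, 3/4.
Counting signs: 3 positive, 1 negative.
The rank is the number of nonzero pivots: 4.

4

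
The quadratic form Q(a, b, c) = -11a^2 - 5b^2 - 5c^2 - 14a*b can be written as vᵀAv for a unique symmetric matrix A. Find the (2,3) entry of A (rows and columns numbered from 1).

0

The coefficient of b·c in Q is 0. For a symmetric A this equals A[2,3] + A[3,2] = 2·A[2,3].
So A[2,3] = 0/2 = 0.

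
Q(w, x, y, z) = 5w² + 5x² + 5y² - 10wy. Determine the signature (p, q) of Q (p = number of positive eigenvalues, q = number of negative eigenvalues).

The symmetric matrix is A = [[5, 0, -5, 0], [0, 5, 0, 0], [-5, 0, 5, 0], [0, 0, 0, 0]].
Symmetric row and column elimination reduces A to a congruent diagonal form with pivots 5, 5, 0, 0.
So there are 2 positive, 2 zero pivots.

(2, 0)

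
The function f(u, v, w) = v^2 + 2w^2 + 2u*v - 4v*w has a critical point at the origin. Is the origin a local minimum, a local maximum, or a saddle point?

saddle point

The Hessian at the origin is H = [[0, 2, 0], [2, 2, -4], [0, -4, 4]].
H is indefinite, so the origin is a saddle point.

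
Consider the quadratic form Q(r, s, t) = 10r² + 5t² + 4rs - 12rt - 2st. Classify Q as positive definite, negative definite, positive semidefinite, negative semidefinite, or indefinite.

Write A = [[10, 2, -6], [2, 0, -1], [-6, -1, 5]].
Row-reducing A symmetrically gives the diagonal entries 10, -2/5, 3/2.
So there are 2 positive, 1 negative pivots.
Hence Q is indefinite.

indefinite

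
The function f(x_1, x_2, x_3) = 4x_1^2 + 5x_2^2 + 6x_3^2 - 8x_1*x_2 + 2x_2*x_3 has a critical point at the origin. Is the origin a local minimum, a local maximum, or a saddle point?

The Hessian at the origin is H = [[8, -8, 0], [-8, 10, 2], [0, 2, 12]].
Symmetric row and column elimination reduces H to a congruent diagonal form with pivots 8, 2, 10.
That gives 3 positive pivots.
H is positive definite, so the origin is a strict local minimum.

local minimum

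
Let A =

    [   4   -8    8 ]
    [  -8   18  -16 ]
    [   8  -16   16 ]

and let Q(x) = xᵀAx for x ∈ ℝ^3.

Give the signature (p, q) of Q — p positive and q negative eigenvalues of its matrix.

(2, 0)

Symmetric row and column elimination reduces A to a congruent diagonal form with pivots 4, 2, 0.
So there are 2 positive, 1 zero pivots.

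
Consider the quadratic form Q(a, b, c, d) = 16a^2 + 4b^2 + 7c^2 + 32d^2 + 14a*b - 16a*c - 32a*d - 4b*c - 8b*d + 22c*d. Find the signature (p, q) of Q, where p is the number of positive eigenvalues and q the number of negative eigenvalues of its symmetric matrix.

(4, 0)

The symmetric matrix is A = [[16, 7, -8, -16], [7, 4, -2, -4], [-8, -2, 7, 11], [-16, -4, 11, 32]].
Congruent diagonalization of A (simultaneous row and column reduction) yields pivots 16, 15/16, 3/5, 1.
So there are 4 positive pivots.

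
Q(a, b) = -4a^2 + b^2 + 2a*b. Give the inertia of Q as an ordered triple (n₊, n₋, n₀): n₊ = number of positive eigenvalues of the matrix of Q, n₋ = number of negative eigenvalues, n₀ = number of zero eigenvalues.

(1, 1, 0)

Write A = [[-4, 1], [1, 1]].
Row-reducing A symmetrically gives the diagonal entries -4, 5/4.
That gives 1 positive, 1 negative pivots.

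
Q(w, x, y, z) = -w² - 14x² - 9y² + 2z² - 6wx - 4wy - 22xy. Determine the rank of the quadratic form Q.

3

The symmetric matrix is A = [[-1, -3, -2, 0], [-3, -14, -11, 0], [-2, -11, -9, 0], [0, 0, 0, 2]].
Symmetric row and column elimination reduces A to a congruent diagonal form with pivots -1, -5, 0, 2.
That gives 1 positive, 2 negative, 1 zero pivots.
The rank is the number of nonzero pivots: 3.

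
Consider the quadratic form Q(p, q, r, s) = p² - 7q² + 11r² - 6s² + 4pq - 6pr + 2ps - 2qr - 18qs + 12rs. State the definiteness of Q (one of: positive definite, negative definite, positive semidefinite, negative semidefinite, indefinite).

The symmetric matrix is A = [[1, 2, -3, 1], [2, -7, -1, -9], [-3, -1, 11, 6], [1, -9, 6, -6]].
Symmetric row and column elimination reduces A to a congruent diagonal form with pivots 1, -11, 47/11, 12/47.
Counting signs: 3 positive, 1 negative.
Hence Q is indefinite.

indefinite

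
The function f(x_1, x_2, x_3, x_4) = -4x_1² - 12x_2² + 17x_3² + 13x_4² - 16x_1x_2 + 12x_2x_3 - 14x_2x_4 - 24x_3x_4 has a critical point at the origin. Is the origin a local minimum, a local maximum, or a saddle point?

The Hessian at the origin is H = [[-8, -16, 0, 0], [-16, -24, 12, -14], [0, 12, 34, -24], [0, -14, -24, 26]].
Applying the same elementary operations to the rows and columns of H produces a congruent diagonal matrix with entries -8, 8, 16, 15/16.
That gives 3 positive, 1 negative pivots.
H is indefinite, so the origin is a saddle point.

saddle point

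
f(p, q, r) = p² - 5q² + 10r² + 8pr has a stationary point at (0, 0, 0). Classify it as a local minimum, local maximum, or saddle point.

The Hessian at the origin is H = [[2, 0, 8], [0, -10, 0], [8, 0, 20]].
Symmetric row and column elimination reduces H to a congruent diagonal form with pivots 2, -10, -12.
That gives 1 positive, 2 negative pivots.
H is indefinite, so the origin is a saddle point.

saddle point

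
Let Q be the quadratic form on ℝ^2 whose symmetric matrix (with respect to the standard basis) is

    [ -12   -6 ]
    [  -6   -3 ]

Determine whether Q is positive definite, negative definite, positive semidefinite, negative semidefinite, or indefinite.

For the 2×2 matrix [[-12, -6], [-6, -3]]: det = -12·-3 − (-6)² = 0, trace = -15.
det = 0 so one eigenvalue is zero; the form is semidefinite with the sign of the trace.

negative semidefinite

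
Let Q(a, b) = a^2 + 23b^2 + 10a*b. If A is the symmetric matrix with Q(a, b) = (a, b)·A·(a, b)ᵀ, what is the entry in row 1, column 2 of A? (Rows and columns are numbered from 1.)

The coefficient of a·b in Q is 10. For a symmetric A this equals A[1,2] + A[2,1] = 2·A[1,2].
So A[1,2] = 10/2 = 5.

5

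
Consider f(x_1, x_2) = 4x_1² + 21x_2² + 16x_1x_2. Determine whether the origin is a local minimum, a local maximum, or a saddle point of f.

The Hessian at the origin is H = [[8, 16], [16, 42]].
det H = 8·42 − (16)² = 80 > 0 and H[1,1] = 8 > 0, so H is positive definite.
Therefore the origin is a local minimum.

local minimum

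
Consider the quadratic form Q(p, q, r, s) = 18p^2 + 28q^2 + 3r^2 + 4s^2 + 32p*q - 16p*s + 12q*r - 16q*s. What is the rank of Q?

Write A = [[18, 16, 0, -8], [16, 28, 6, -8], [0, 6, 3, 0], [-8, -8, 0, 4]].
Symmetric row and column elimination reduces A to a congruent diagonal form with pivots 18, 124/9, 12/31, 0.
So there are 3 positive, 1 zero pivots.
The rank is the number of nonzero pivots: 3.

3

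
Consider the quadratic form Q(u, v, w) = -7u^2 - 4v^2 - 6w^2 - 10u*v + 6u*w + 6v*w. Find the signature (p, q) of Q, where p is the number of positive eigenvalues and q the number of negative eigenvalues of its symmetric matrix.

(0, 3)

The associated matrix is A = [[-7, -5, 3], [-5, -4, 3], [3, 3, -6]].
Row-reducing A symmetrically gives the diagonal entries -7, -3/7, -3.
That gives 3 negative pivots.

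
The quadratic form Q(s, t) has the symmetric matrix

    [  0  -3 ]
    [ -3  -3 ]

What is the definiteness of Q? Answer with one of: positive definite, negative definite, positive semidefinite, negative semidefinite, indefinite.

indefinite

For the 2×2 matrix [[0, -3], [-3, -3]]: det = 0·-3 − (-3)² = -9, trace = -3.
det < 0 so the eigenvalues have opposite signs; the form is indefinite.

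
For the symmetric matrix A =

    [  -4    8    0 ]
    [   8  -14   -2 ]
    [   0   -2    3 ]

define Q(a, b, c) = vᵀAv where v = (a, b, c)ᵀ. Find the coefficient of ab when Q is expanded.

16

The coefficient of ab is A[1,2] + A[2,1] = 2·8 = 16.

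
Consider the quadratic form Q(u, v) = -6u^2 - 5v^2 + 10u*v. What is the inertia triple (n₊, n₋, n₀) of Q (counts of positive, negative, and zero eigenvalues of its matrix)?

Write A = [[-6, 5], [5, -5]].
An LDLᵀ factorisation of A has diagonal entries -6, -5/6.
That gives 2 negative pivots.

(0, 2, 0)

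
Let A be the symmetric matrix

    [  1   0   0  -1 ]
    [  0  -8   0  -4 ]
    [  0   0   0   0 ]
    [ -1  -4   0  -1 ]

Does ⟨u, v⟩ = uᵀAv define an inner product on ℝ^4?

Applying the same elementary operations to the rows and columns of A produces a congruent diagonal matrix with entries 1, -8, 0, 0.
So there are 1 positive, 1 negative, 2 zero pivots.
Hence Q is indefinite.
⟨·,·⟩ is an inner product exactly when A is positive definite.

no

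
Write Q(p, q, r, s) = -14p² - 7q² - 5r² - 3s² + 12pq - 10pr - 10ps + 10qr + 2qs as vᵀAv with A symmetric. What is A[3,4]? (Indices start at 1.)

The coefficient of r·s in Q is 0. For a symmetric A this equals A[3,4] + A[4,3] = 2·A[3,4].
So A[3,4] = 0/2 = 0.

0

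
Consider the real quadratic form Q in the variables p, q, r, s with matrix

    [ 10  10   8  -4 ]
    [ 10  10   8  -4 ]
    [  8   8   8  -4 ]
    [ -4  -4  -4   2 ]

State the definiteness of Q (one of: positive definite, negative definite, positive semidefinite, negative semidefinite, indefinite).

positive semidefinite

Applying the same elementary operations to the rows and columns of A produces a congruent diagonal matrix with entries 10, 0, 8/5, 0.
So there are 2 positive, 2 zero pivots.
Hence Q is positive semidefinite.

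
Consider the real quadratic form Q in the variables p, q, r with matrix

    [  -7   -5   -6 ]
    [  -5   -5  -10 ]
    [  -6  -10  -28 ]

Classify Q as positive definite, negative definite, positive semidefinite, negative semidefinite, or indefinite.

Symmetric row and column elimination reduces A to a congruent diagonal form with pivots -7, -10/7, 0.
So there are 2 negative, 1 zero pivots.
Hence Q is negative semidefinite.

negative semidefinite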